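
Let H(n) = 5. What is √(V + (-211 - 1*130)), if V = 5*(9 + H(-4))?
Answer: I*√271 ≈ 16.462*I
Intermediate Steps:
V = 70 (V = 5*(9 + 5) = 5*14 = 70)
√(V + (-211 - 1*130)) = √(70 + (-211 - 1*130)) = √(70 + (-211 - 130)) = √(70 - 341) = √(-271) = I*√271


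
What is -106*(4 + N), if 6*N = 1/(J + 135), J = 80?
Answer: -273533/645 ≈ -424.08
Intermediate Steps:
N = 1/1290 (N = 1/(6*(80 + 135)) = (1/6)/215 = (1/6)*(1/215) = 1/1290 ≈ 0.00077519)
-106*(4 + N) = -106*(4 + 1/1290) = -106*5161/1290 = -273533/645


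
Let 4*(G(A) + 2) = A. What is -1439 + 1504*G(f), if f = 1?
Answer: -4071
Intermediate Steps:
G(A) = -2 + A/4
-1439 + 1504*G(f) = -1439 + 1504*(-2 + (¼)*1) = -1439 + 1504*(-2 + ¼) = -1439 + 1504*(-7/4) = -1439 - 2632 = -4071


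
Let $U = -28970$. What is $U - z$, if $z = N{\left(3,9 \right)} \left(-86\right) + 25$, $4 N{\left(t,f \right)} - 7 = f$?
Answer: $-28651$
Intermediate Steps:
$N{\left(t,f \right)} = \frac{7}{4} + \frac{f}{4}$
$z = -319$ ($z = \left(\frac{7}{4} + \frac{1}{4} \cdot 9\right) \left(-86\right) + 25 = \left(\frac{7}{4} + \frac{9}{4}\right) \left(-86\right) + 25 = 4 \left(-86\right) + 25 = -344 + 25 = -319$)
$U - z = -28970 - -319 = -28970 + 319 = -28651$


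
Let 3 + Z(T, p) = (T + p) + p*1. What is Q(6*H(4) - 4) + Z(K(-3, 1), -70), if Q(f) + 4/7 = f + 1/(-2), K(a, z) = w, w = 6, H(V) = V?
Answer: -1653/14 ≈ -118.07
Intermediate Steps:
K(a, z) = 6
Q(f) = -15/14 + f (Q(f) = -4/7 + (f + 1/(-2)) = -4/7 + (f - ½) = -4/7 + (-½ + f) = -15/14 + f)
Z(T, p) = -3 + T + 2*p (Z(T, p) = -3 + ((T + p) + p*1) = -3 + ((T + p) + p) = -3 + (T + 2*p) = -3 + T + 2*p)
Q(6*H(4) - 4) + Z(K(-3, 1), -70) = (-15/14 + (6*4 - 4)) + (-3 + 6 + 2*(-70)) = (-15/14 + (24 - 4)) + (-3 + 6 - 140) = (-15/14 + 20) - 137 = 265/14 - 137 = -1653/14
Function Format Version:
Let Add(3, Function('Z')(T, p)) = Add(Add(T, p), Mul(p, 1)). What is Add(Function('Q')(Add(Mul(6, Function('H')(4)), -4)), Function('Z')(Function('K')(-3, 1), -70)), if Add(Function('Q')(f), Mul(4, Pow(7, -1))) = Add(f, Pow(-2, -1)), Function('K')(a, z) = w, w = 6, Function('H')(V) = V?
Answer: Rational(-1653, 14) ≈ -118.07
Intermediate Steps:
Function('K')(a, z) = 6
Function('Q')(f) = Add(Rational(-15, 14), f) (Function('Q')(f) = Add(Rational(-4, 7), Add(f, Pow(-2, -1))) = Add(Rational(-4, 7), Add(f, Rational(-1, 2))) = Add(Rational(-4, 7), Add(Rational(-1, 2), f)) = Add(Rational(-15, 14), f))
Function('Z')(T, p) = Add(-3, T, Mul(2, p)) (Function('Z')(T, p) = Add(-3, Add(Add(T, p), Mul(p, 1))) = Add(-3, Add(Add(T, p), p)) = Add(-3, Add(T, Mul(2, p))) = Add(-3, T, Mul(2, p)))
Add(Function('Q')(Add(Mul(6, Function('H')(4)), -4)), Function('Z')(Function('K')(-3, 1), -70)) = Add(Add(Rational(-15, 14), Add(Mul(6, 4), -4)), Add(-3, 6, Mul(2, -70))) = Add(Add(Rational(-15, 14), Add(24, -4)), Add(-3, 6, -140)) = Add(Add(Rational(-15, 14), 20), -137) = Add(Rational(265, 14), -137) = Rational(-1653, 14)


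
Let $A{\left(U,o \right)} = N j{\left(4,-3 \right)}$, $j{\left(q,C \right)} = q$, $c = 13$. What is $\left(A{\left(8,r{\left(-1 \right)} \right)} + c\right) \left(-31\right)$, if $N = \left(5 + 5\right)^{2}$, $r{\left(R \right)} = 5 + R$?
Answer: $-12803$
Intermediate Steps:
$N = 100$ ($N = 10^{2} = 100$)
$A{\left(U,o \right)} = 400$ ($A{\left(U,o \right)} = 100 \cdot 4 = 400$)
$\left(A{\left(8,r{\left(-1 \right)} \right)} + c\right) \left(-31\right) = \left(400 + 13\right) \left(-31\right) = 413 \left(-31\right) = -12803$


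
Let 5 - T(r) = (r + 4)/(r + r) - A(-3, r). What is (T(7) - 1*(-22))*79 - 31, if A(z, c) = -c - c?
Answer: 13075/14 ≈ 933.93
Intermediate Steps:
A(z, c) = -2*c
T(r) = 5 - 2*r - (4 + r)/(2*r) (T(r) = 5 - ((r + 4)/(r + r) - (-2)*r) = 5 - ((4 + r)/((2*r)) + 2*r) = 5 - ((4 + r)*(1/(2*r)) + 2*r) = 5 - ((4 + r)/(2*r) + 2*r) = 5 - (2*r + (4 + r)/(2*r)) = 5 + (-2*r - (4 + r)/(2*r)) = 5 - 2*r - (4 + r)/(2*r))
(T(7) - 1*(-22))*79 - 31 = ((9/2 - 2*7 - 2/7) - 1*(-22))*79 - 31 = ((9/2 - 14 - 2*1/7) + 22)*79 - 31 = ((9/2 - 14 - 2/7) + 22)*79 - 31 = (-137/14 + 22)*79 - 31 = (171/14)*79 - 31 = 13509/14 - 31 = 13075/14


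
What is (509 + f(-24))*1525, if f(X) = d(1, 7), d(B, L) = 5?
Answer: 783850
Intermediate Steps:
f(X) = 5
(509 + f(-24))*1525 = (509 + 5)*1525 = 514*1525 = 783850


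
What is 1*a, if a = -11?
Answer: -11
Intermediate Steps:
1*a = 1*(-11) = -11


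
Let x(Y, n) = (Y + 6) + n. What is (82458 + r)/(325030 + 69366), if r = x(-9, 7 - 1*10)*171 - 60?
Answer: 20343/98599 ≈ 0.20632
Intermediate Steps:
x(Y, n) = 6 + Y + n (x(Y, n) = (6 + Y) + n = 6 + Y + n)
r = -1086 (r = (6 - 9 + (7 - 1*10))*171 - 60 = (6 - 9 + (7 - 10))*171 - 60 = (6 - 9 - 3)*171 - 60 = -6*171 - 60 = -1026 - 60 = -1086)
(82458 + r)/(325030 + 69366) = (82458 - 1086)/(325030 + 69366) = 81372/394396 = 81372*(1/394396) = 20343/98599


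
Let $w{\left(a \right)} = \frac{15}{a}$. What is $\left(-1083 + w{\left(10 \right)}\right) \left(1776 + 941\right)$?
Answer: $- \frac{5876871}{2} \approx -2.9384 \cdot 10^{6}$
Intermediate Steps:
$\left(-1083 + w{\left(10 \right)}\right) \left(1776 + 941\right) = \left(-1083 + \frac{15}{10}\right) \left(1776 + 941\right) = \left(-1083 + 15 \cdot \frac{1}{10}\right) 2717 = \left(-1083 + \frac{3}{2}\right) 2717 = \left(- \frac{2163}{2}\right) 2717 = - \frac{5876871}{2}$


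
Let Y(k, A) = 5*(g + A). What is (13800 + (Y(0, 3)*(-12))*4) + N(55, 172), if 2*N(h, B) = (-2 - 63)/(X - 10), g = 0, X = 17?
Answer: 183055/14 ≈ 13075.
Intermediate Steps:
N(h, B) = -65/14 (N(h, B) = ((-2 - 63)/(17 - 10))/2 = (-65/7)/2 = (-65*⅐)/2 = (½)*(-65/7) = -65/14)
Y(k, A) = 5*A (Y(k, A) = 5*(0 + A) = 5*A)
(13800 + (Y(0, 3)*(-12))*4) + N(55, 172) = (13800 + ((5*3)*(-12))*4) - 65/14 = (13800 + (15*(-12))*4) - 65/14 = (13800 - 180*4) - 65/14 = (13800 - 720) - 65/14 = 13080 - 65/14 = 183055/14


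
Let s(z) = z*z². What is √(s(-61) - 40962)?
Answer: I*√267943 ≈ 517.63*I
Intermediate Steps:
s(z) = z³
√(s(-61) - 40962) = √((-61)³ - 40962) = √(-226981 - 40962) = √(-267943) = I*√267943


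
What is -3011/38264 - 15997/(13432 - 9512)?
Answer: -77989041/18749360 ≈ -4.1596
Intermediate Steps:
-3011/38264 - 15997/(13432 - 9512) = -3011*1/38264 - 15997/3920 = -3011/38264 - 15997*1/3920 = -3011/38264 - 15997/3920 = -77989041/18749360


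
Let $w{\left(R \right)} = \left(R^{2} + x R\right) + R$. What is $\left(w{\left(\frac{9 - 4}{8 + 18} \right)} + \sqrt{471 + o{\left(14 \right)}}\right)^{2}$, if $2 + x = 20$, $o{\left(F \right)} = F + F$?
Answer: $\frac{234256049}{456976} + \frac{2495 \sqrt{499}}{338} \approx 677.52$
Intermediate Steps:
$o{\left(F \right)} = 2 F$
$x = 18$ ($x = -2 + 20 = 18$)
$w{\left(R \right)} = R^{2} + 19 R$ ($w{\left(R \right)} = \left(R^{2} + 18 R\right) + R = R^{2} + 19 R$)
$\left(w{\left(\frac{9 - 4}{8 + 18} \right)} + \sqrt{471 + o{\left(14 \right)}}\right)^{2} = \left(\frac{9 - 4}{8 + 18} \left(19 + \frac{9 - 4}{8 + 18}\right) + \sqrt{471 + 2 \cdot 14}\right)^{2} = \left(\frac{5}{26} \left(19 + \frac{5}{26}\right) + \sqrt{471 + 28}\right)^{2} = \left(5 \cdot \frac{1}{26} \left(19 + 5 \cdot \frac{1}{26}\right) + \sqrt{499}\right)^{2} = \left(\frac{5 \left(19 + \frac{5}{26}\right)}{26} + \sqrt{499}\right)^{2} = \left(\frac{5}{26} \cdot \frac{499}{26} + \sqrt{499}\right)^{2} = \left(\frac{2495}{676} + \sqrt{499}\right)^{2}$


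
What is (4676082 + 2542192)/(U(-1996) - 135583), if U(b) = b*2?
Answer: -7218274/139575 ≈ -51.716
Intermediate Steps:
U(b) = 2*b
(4676082 + 2542192)/(U(-1996) - 135583) = (4676082 + 2542192)/(2*(-1996) - 135583) = 7218274/(-3992 - 135583) = 7218274/(-139575) = 7218274*(-1/139575) = -7218274/139575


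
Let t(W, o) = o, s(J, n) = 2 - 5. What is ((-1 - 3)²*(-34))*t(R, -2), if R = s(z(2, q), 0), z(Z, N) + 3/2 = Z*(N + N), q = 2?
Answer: 1088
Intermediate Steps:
z(Z, N) = -3/2 + 2*N*Z (z(Z, N) = -3/2 + Z*(N + N) = -3/2 + Z*(2*N) = -3/2 + 2*N*Z)
s(J, n) = -3
R = -3
((-1 - 3)²*(-34))*t(R, -2) = ((-1 - 3)²*(-34))*(-2) = ((-4)²*(-34))*(-2) = (16*(-34))*(-2) = -544*(-2) = 1088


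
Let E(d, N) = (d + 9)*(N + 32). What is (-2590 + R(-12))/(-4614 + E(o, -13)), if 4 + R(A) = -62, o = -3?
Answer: 664/1125 ≈ 0.59022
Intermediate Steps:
E(d, N) = (9 + d)*(32 + N)
R(A) = -66 (R(A) = -4 - 62 = -66)
(-2590 + R(-12))/(-4614 + E(o, -13)) = (-2590 - 66)/(-4614 + (288 + 9*(-13) + 32*(-3) - 13*(-3))) = -2656/(-4614 + (288 - 117 - 96 + 39)) = -2656/(-4614 + 114) = -2656/(-4500) = -2656*(-1/4500) = 664/1125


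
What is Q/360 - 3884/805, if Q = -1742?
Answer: -56011/5796 ≈ -9.6637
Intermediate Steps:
Q/360 - 3884/805 = -1742/360 - 3884/805 = -1742*1/360 - 3884*1/805 = -871/180 - 3884/805 = -56011/5796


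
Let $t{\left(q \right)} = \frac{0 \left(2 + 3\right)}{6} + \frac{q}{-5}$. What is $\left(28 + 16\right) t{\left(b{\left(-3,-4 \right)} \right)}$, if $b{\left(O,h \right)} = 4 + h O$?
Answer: $- \frac{704}{5} \approx -140.8$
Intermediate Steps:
$b{\left(O,h \right)} = 4 + O h$
$t{\left(q \right)} = - \frac{q}{5}$ ($t{\left(q \right)} = 0 \cdot 5 \cdot \frac{1}{6} + q \left(- \frac{1}{5}\right) = 0 \cdot \frac{1}{6} - \frac{q}{5} = 0 - \frac{q}{5} = - \frac{q}{5}$)
$\left(28 + 16\right) t{\left(b{\left(-3,-4 \right)} \right)} = \left(28 + 16\right) \left(- \frac{4 - -12}{5}\right) = 44 \left(- \frac{4 + 12}{5}\right) = 44 \left(\left(- \frac{1}{5}\right) 16\right) = 44 \left(- \frac{16}{5}\right) = - \frac{704}{5}$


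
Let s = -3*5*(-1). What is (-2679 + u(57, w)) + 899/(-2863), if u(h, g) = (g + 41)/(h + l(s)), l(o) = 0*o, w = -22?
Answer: -23009765/8589 ≈ -2679.0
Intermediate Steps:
s = 15 (s = -15*(-1) = 15)
l(o) = 0
u(h, g) = (41 + g)/h (u(h, g) = (g + 41)/(h + 0) = (41 + g)/h)
(-2679 + u(57, w)) + 899/(-2863) = (-2679 + (41 - 22)/57) + 899/(-2863) = (-2679 + (1/57)*19) + 899*(-1/2863) = (-2679 + ⅓) - 899/2863 = -8036/3 - 899/2863 = -23009765/8589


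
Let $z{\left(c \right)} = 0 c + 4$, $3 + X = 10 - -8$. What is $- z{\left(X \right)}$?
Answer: $-4$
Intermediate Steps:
$X = 15$ ($X = -3 + \left(10 - -8\right) = -3 + \left(10 + 8\right) = -3 + 18 = 15$)
$z{\left(c \right)} = 4$ ($z{\left(c \right)} = 0 + 4 = 4$)
$- z{\left(X \right)} = \left(-1\right) 4 = -4$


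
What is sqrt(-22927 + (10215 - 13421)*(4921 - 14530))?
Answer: sqrt(30783527) ≈ 5548.3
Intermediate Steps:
sqrt(-22927 + (10215 - 13421)*(4921 - 14530)) = sqrt(-22927 - 3206*(-9609)) = sqrt(-22927 + 30806454) = sqrt(30783527)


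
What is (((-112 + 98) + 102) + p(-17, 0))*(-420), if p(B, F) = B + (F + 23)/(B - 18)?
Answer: -29544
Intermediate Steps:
p(B, F) = B + (23 + F)/(-18 + B)
(((-112 + 98) + 102) + p(-17, 0))*(-420) = (((-112 + 98) + 102) + (23 + 0 + (-17)² - 18*(-17))/(-18 - 17))*(-420) = ((-14 + 102) + (23 + 0 + 289 + 306)/(-35))*(-420) = (88 - 1/35*618)*(-420) = (88 - 618/35)*(-420) = (2462/35)*(-420) = -29544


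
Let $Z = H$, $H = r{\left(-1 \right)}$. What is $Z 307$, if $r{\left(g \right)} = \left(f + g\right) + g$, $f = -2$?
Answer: $-1228$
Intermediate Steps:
$r{\left(g \right)} = -2 + 2 g$ ($r{\left(g \right)} = \left(-2 + g\right) + g = -2 + 2 g$)
$H = -4$ ($H = -2 + 2 \left(-1\right) = -2 - 2 = -4$)
$Z = -4$
$Z 307 = \left(-4\right) 307 = -1228$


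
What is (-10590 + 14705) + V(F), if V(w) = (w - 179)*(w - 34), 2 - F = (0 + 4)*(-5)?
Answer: 5999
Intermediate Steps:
F = 22 (F = 2 - (0 + 4)*(-5) = 2 - 4*(-5) = 2 - 1*(-20) = 2 + 20 = 22)
V(w) = (-179 + w)*(-34 + w)
(-10590 + 14705) + V(F) = (-10590 + 14705) + (6086 + 22² - 213*22) = 4115 + (6086 + 484 - 4686) = 4115 + 1884 = 5999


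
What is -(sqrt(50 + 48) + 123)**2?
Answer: -15227 - 1722*sqrt(2) ≈ -17662.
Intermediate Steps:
-(sqrt(50 + 48) + 123)**2 = -(sqrt(98) + 123)**2 = -(7*sqrt(2) + 123)**2 = -(123 + 7*sqrt(2))**2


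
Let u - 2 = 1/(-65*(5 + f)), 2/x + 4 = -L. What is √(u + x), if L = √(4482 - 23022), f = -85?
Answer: √13*√((15602 + 31203*I*√515)/(2 + 3*I*√515))/260 ≈ 1.4141 + 0.0051889*I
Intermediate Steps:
L = 6*I*√515 (L = √(-18540) = 6*I*√515 ≈ 136.16*I)
x = 2/(-4 - 6*I*√515) ≈ -0.00043113 + 0.014676*I
u = 10401/5200 (u = 2 + 1/(-65*(5 - 85)) = 2 + 1/(-65*(-80)) = 2 + 1/5200 = 10401/5200 ≈ 2.0002)
√(u + x) = √(10401/5200 + I/(-2*I + 3*√515))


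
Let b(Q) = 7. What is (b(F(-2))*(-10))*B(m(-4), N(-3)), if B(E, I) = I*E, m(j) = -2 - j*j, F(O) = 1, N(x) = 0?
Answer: 0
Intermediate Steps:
m(j) = -2 - j²
B(E, I) = E*I
(b(F(-2))*(-10))*B(m(-4), N(-3)) = (7*(-10))*((-2 - 1*(-4)²)*0) = -70*(-2 - 1*16)*0 = -70*(-2 - 16)*0 = -(-1260)*0 = -70*0 = 0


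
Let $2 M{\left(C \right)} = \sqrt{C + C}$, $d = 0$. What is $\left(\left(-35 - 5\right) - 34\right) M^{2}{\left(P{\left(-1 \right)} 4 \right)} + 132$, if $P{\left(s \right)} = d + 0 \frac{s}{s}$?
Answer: $132$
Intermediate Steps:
$P{\left(s \right)} = 0$ ($P{\left(s \right)} = 0 + 0 \frac{s}{s} = 0 + 0 \cdot 1 = 0 + 0 = 0$)
$M{\left(C \right)} = \frac{\sqrt{2} \sqrt{C}}{2}$ ($M{\left(C \right)} = \frac{\sqrt{C + C}}{2} = \frac{\sqrt{2 C}}{2} = \frac{\sqrt{2} \sqrt{C}}{2}$)
$\left(\left(-35 - 5\right) - 34\right) M^{2}{\left(P{\left(-1 \right)} 4 \right)} + 132 = \left(\left(-35 - 5\right) - 34\right) \left(\frac{\sqrt{2} \sqrt{0 \cdot 4}}{2}\right)^{2} + 132 = \left(-40 - 34\right) \left(\frac{\sqrt{2} \sqrt{0}}{2}\right)^{2} + 132 = - 74 \left(\frac{1}{2} \sqrt{2} \cdot 0\right)^{2} + 132 = - 74 \cdot 0^{2} + 132 = \left(-74\right) 0 + 132 = 0 + 132 = 132$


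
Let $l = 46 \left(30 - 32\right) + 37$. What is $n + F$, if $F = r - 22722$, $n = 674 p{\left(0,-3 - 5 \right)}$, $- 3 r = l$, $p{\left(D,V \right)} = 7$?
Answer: $- \frac{53957}{3} \approx -17986.0$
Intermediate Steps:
$l = -55$ ($l = 46 \left(30 - 32\right) + 37 = 46 \left(-2\right) + 37 = -92 + 37 = -55$)
$r = \frac{55}{3}$ ($r = \left(- \frac{1}{3}\right) \left(-55\right) = \frac{55}{3} \approx 18.333$)
$n = 4718$ ($n = 674 \cdot 7 = 4718$)
$F = - \frac{68111}{3}$ ($F = \frac{55}{3} - 22722 = - \frac{68111}{3} \approx -22704.0$)
$n + F = 4718 - \frac{68111}{3} = - \frac{53957}{3}$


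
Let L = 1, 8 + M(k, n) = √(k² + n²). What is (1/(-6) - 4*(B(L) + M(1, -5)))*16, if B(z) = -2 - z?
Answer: 2104/3 - 64*√26 ≈ 375.00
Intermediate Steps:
M(k, n) = -8 + √(k² + n²)
(1/(-6) - 4*(B(L) + M(1, -5)))*16 = (1/(-6) - 4*((-2 - 1*1) + (-8 + √(1² + (-5)²))))*16 = (-⅙ - 4*((-2 - 1) + (-8 + √(1 + 25))))*16 = (-⅙ - 4*(-3 + (-8 + √26)))*16 = (-⅙ - 4*(-11 + √26))*16 = (-⅙ + (44 - 4*√26))*16 = (263/6 - 4*√26)*16 = 2104/3 - 64*√26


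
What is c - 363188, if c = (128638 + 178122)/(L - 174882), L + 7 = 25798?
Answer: -54148368868/149091 ≈ -3.6319e+5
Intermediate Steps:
L = 25791 (L = -7 + 25798 = 25791)
c = -306760/149091 (c = (128638 + 178122)/(25791 - 174882) = 306760/(-149091) = 306760*(-1/149091) = -306760/149091 ≈ -2.0575)
c - 363188 = -306760/149091 - 363188 = -54148368868/149091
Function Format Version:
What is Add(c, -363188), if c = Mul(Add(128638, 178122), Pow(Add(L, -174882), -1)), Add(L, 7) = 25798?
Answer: Rational(-54148368868, 149091) ≈ -3.6319e+5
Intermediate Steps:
L = 25791 (L = Add(-7, 25798) = 25791)
c = Rational(-306760, 149091) (c = Mul(Add(128638, 178122), Pow(Add(25791, -174882), -1)) = Mul(306760, Pow(-149091, -1)) = Mul(306760, Rational(-1, 149091)) = Rational(-306760, 149091) ≈ -2.0575)
Add(c, -363188) = Add(Rational(-306760, 149091), -363188) = Rational(-54148368868, 149091)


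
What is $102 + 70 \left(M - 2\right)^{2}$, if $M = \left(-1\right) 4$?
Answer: $2622$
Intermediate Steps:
$M = -4$
$102 + 70 \left(M - 2\right)^{2} = 102 + 70 \left(-4 - 2\right)^{2} = 102 + 70 \left(-6\right)^{2} = 102 + 70 \cdot 36 = 102 + 2520 = 2622$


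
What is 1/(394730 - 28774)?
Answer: 1/365956 ≈ 2.7326e-6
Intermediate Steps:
1/(394730 - 28774) = 1/365956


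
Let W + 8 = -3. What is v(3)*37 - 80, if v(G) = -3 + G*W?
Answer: -1412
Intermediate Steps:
W = -11 (W = -8 - 3 = -11)
v(G) = -3 - 11*G (v(G) = -3 + G*(-11) = -3 - 11*G)
v(3)*37 - 80 = (-3 - 11*3)*37 - 80 = (-3 - 33)*37 - 80 = -36*37 - 80 = -1332 - 80 = -1412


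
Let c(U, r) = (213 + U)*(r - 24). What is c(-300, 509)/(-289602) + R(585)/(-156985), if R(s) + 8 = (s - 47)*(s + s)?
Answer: -58555525343/15154389990 ≈ -3.8639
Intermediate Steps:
c(U, r) = (-24 + r)*(213 + U) (c(U, r) = (213 + U)*(-24 + r) = (-24 + r)*(213 + U))
R(s) = -8 + 2*s*(-47 + s) (R(s) = -8 + (s - 47)*(s + s) = -8 + (-47 + s)*(2*s) = -8 + 2*s*(-47 + s))
c(-300, 509)/(-289602) + R(585)/(-156985) = (-5112 - 24*(-300) + 213*509 - 300*509)/(-289602) + (-8 - 94*585 + 2*585²)/(-156985) = (-5112 + 7200 + 108417 - 152700)*(-1/289602) + (-8 - 54990 + 2*342225)*(-1/156985) = -42195*(-1/289602) + (-8 - 54990 + 684450)*(-1/156985) = 14065/96534 + 629452*(-1/156985) = 14065/96534 - 629452/156985 = -58555525343/15154389990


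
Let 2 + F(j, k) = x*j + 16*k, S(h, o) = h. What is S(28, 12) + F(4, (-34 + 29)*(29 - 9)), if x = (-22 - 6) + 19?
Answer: -1610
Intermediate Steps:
x = -9 (x = -28 + 19 = -9)
F(j, k) = -2 - 9*j + 16*k (F(j, k) = -2 + (-9*j + 16*k) = -2 - 9*j + 16*k)
S(28, 12) + F(4, (-34 + 29)*(29 - 9)) = 28 + (-2 - 9*4 + 16*((-34 + 29)*(29 - 9))) = 28 + (-2 - 36 + 16*(-5*20)) = 28 + (-2 - 36 + 16*(-100)) = 28 + (-2 - 36 - 1600) = 28 - 1638 = -1610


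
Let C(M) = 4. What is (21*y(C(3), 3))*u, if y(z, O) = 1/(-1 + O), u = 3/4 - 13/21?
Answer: 11/8 ≈ 1.3750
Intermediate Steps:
u = 11/84 (u = 3*(1/4) - 13*1/21 = 3/4 - 13/21 = 11/84 ≈ 0.13095)
(21*y(C(3), 3))*u = (21/(-1 + 3))*(11/84) = (21/2)*(11/84) = 11/8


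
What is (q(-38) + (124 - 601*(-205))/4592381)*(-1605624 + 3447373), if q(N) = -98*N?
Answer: 31497867978972577/4592381 ≈ 6.8587e+9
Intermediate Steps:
(q(-38) + (124 - 601*(-205))/4592381)*(-1605624 + 3447373) = (-98*(-38) + (124 - 601*(-205))/4592381)*(-1605624 + 3447373) = (3724 + (124 + 123205)*(1/4592381))*1841749 = (3724 + 123329*(1/4592381))*1841749 = (3724 + 123329/4592381)*1841749 = (17102150173/4592381)*1841749 = 31497867978972577/4592381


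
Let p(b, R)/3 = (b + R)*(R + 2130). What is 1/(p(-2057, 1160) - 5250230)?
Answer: -1/14103620 ≈ -7.0904e-8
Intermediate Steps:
p(b, R) = 3*(2130 + R)*(R + b) (p(b, R) = 3*((b + R)*(R + 2130)) = 3*((R + b)*(2130 + R)) = 3*((2130 + R)*(R + b)) = 3*(2130 + R)*(R + b))
1/(p(-2057, 1160) - 5250230) = 1/((3*1160**2 + 6390*1160 + 6390*(-2057) + 3*1160*(-2057)) - 5250230) = 1/((3*1345600 + 7412400 - 13144230 - 7158360) - 5250230) = 1/((4036800 + 7412400 - 13144230 - 7158360) - 5250230) = 1/(-8853390 - 5250230) = 1/(-14103620) = -1/14103620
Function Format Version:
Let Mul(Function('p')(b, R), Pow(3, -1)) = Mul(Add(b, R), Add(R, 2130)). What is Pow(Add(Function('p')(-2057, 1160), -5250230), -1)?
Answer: Rational(-1, 14103620) ≈ -7.0904e-8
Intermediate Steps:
Function('p')(b, R) = Mul(3, Add(2130, R), Add(R, b)) (Function('p')(b, R) = Mul(3, Mul(Add(b, R), Add(R, 2130))) = Mul(3, Mul(Add(R, b), Add(2130, R))) = Mul(3, Mul(Add(2130, R), Add(R, b))) = Mul(3, Add(2130, R), Add(R, b)))
Pow(Add(Function('p')(-2057, 1160), -5250230), -1) = Pow(Add(Add(Mul(3, Pow(1160, 2)), Mul(6390, 1160), Mul(6390, -2057), Mul(3, 1160, -2057)), -5250230), -1) = Pow(Add(Add(Mul(3, 1345600), 7412400, -13144230, -7158360), -5250230), -1) = Pow(Add(Add(4036800, 7412400, -13144230, -7158360), -5250230), -1) = Pow(Add(-8853390, -5250230), -1) = Pow(-14103620, -1) = Rational(-1, 14103620)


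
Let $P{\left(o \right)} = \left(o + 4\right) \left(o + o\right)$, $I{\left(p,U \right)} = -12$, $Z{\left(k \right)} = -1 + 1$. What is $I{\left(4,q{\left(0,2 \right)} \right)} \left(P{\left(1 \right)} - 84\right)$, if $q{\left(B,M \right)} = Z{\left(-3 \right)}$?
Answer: $888$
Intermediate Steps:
$Z{\left(k \right)} = 0$
$q{\left(B,M \right)} = 0$
$P{\left(o \right)} = 2 o \left(4 + o\right)$ ($P{\left(o \right)} = \left(4 + o\right) 2 o = 2 o \left(4 + o\right)$)
$I{\left(4,q{\left(0,2 \right)} \right)} \left(P{\left(1 \right)} - 84\right) = - 12 \left(2 \cdot 1 \left(4 + 1\right) - 84\right) = - 12 \left(2 \cdot 1 \cdot 5 - 84\right) = - 12 \left(10 - 84\right) = \left(-12\right) \left(-74\right) = 888$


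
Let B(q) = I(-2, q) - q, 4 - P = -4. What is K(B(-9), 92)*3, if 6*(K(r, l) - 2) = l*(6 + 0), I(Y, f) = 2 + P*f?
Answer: 282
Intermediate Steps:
P = 8 (P = 4 - 1*(-4) = 4 + 4 = 8)
I(Y, f) = 2 + 8*f
B(q) = 2 + 7*q (B(q) = (2 + 8*q) - q = 2 + 7*q)
K(r, l) = 2 + l (K(r, l) = 2 + (l*(6 + 0))/6 = 2 + (l*6)/6 = 2 + (6*l)/6 = 2 + l)
K(B(-9), 92)*3 = (2 + 92)*3 = 94*3 = 282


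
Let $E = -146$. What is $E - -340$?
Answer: $194$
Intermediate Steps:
$E - -340 = -146 - -340 = -146 + 340 = 194$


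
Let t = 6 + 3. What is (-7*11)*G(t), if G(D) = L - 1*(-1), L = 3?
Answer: -308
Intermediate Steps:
t = 9
G(D) = 4 (G(D) = 3 - 1*(-1) = 3 + 1 = 4)
(-7*11)*G(t) = -7*11*4 = -77*4 = -308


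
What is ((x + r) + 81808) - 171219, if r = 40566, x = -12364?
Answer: -61209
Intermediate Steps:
((x + r) + 81808) - 171219 = ((-12364 + 40566) + 81808) - 171219 = (28202 + 81808) - 171219 = 110010 - 171219 = -61209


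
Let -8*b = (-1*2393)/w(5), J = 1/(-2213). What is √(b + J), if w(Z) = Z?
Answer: √117193154970/44260 ≈ 7.7346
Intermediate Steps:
J = -1/2213 ≈ -0.00045188
b = 2393/40 (b = -(-1*2393)/(8*5) = -(-2393)/(8*5) = -⅛*(-2393/5) = 2393/40 ≈ 59.825)
√(b + J) = √(2393/40 - 1/2213) = √(5295669/88520) = √117193154970/44260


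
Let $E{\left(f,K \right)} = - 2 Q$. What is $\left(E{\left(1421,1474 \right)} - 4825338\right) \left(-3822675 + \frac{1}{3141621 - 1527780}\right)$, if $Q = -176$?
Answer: $\frac{1294184942039001068}{70167} \approx 1.8444 \cdot 10^{13}$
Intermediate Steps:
$E{\left(f,K \right)} = 352$ ($E{\left(f,K \right)} = \left(-2\right) \left(-176\right) = 352$)
$\left(E{\left(1421,1474 \right)} - 4825338\right) \left(-3822675 + \frac{1}{3141621 - 1527780}\right) = \left(352 - 4825338\right) \left(-3822675 + \frac{1}{3141621 - 1527780}\right) = - 4824986 \left(-3822675 + \frac{1}{1613841}\right) = \left(-4824986\right) \left(- \frac{6169189644674}{1613841}\right) = \frac{1294184942039001068}{70167}$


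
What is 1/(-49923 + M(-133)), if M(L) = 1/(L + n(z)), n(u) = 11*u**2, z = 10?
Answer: -967/48275540 ≈ -2.0031e-5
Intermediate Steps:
M(L) = 1/(1100 + L) (M(L) = 1/(L + 11*10**2) = 1/(L + 11*100) = 1/(L + 1100) = 1/(1100 + L))
1/(-49923 + M(-133)) = 1/(-49923 + 1/(1100 - 133)) = 1/(-49923 + 1/967) = 1/(-48275540/967) = -967/48275540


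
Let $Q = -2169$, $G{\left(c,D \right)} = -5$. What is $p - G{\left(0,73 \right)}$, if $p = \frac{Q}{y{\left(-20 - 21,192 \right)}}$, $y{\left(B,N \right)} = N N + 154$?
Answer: $\frac{182921}{37018} \approx 4.9414$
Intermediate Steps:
$y{\left(B,N \right)} = 154 + N^{2}$ ($y{\left(B,N \right)} = N^{2} + 154 = 154 + N^{2}$)
$p = - \frac{2169}{37018}$ ($p = - \frac{2169}{154 + 192^{2}} = - \frac{2169}{154 + 36864} = - \frac{2169}{37018} \approx -0.058593$)
$p - G{\left(0,73 \right)} = - \frac{2169}{37018} - -5 = - \frac{2169}{37018} + 5 = \frac{182921}{37018}$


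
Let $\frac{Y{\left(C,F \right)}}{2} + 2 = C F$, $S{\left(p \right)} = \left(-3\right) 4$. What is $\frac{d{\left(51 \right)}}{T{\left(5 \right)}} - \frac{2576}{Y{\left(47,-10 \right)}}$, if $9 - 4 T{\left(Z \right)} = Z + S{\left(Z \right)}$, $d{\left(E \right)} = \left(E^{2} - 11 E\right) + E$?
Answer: $\frac{124013}{236} \approx 525.48$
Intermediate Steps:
$S{\left(p \right)} = -12$
$d{\left(E \right)} = E^{2} - 10 E$
$T{\left(Z \right)} = \frac{21}{4} - \frac{Z}{4}$ ($T{\left(Z \right)} = \frac{9}{4} - \frac{Z - 12}{4} = \frac{9}{4} - \frac{-12 + Z}{4} = \frac{9}{4} - \left(-3 + \frac{Z}{4}\right) = \frac{21}{4} - \frac{Z}{4}$)
$Y{\left(C,F \right)} = -4 + 2 C F$
$\frac{d{\left(51 \right)}}{T{\left(5 \right)}} - \frac{2576}{Y{\left(47,-10 \right)}} = \frac{51 \left(-10 + 51\right)}{\frac{21}{4} - \frac{5}{4}} - \frac{2576}{-4 + 2 \cdot 47 \left(-10\right)} = \frac{51 \cdot 41}{\frac{21}{4} - \frac{5}{4}} - \frac{2576}{-4 - 940} = \frac{2091}{4} - \frac{2576}{-944} = 2091 \cdot \frac{1}{4} - - \frac{161}{59} = \frac{2091}{4} + \frac{161}{59} = \frac{124013}{236}$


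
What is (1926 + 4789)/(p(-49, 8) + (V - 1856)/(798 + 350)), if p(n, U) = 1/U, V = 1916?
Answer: 15417640/407 ≈ 37881.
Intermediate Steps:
(1926 + 4789)/(p(-49, 8) + (V - 1856)/(798 + 350)) = (1926 + 4789)/(1/8 + (1916 - 1856)/(798 + 350)) = 6715/(1/8 + 60/1148) = 6715/(1/8 + 60*(1/1148)) = 6715/(1/8 + 15/287) = 6715/(407/2296) = 6715*(2296/407) = 15417640/407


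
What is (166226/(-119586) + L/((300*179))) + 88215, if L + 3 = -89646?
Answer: 94412772443581/1070294700 ≈ 88212.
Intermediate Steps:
L = -89649 (L = -3 - 89646 = -89649)
(166226/(-119586) + L/((300*179))) + 88215 = (166226/(-119586) - 89649/(300*179)) + 88215 = (166226*(-1/119586) - 89649/53700) + 88215 = (-83113/59793 - 89649*1/53700) + 88215 = (-83113/59793 - 29883/17900) + 88215 = -3274516919/1070294700 + 88215 = 94412772443581/1070294700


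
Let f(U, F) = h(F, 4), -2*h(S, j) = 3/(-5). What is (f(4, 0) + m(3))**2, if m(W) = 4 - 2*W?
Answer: 289/100 ≈ 2.8900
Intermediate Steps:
h(S, j) = 3/10 (h(S, j) = -3/(2*(-5)) = -3*(-1)/(2*5) = -1/2*(-3/5) = 3/10)
f(U, F) = 3/10
(f(4, 0) + m(3))**2 = (3/10 + (4 - 2*3))**2 = (3/10 + (4 - 6))**2 = (3/10 - 2)**2 = (-17/10)**2 = 289/100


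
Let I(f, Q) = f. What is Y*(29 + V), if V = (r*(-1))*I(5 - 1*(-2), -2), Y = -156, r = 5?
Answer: 936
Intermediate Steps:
V = -35 (V = (5*(-1))*(5 - 1*(-2)) = -5*(5 + 2) = -5*7 = -35)
Y*(29 + V) = -156*(29 - 35) = -156*(-6) = 936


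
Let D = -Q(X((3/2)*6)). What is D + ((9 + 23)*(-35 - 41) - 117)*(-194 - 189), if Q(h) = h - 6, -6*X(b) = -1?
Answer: 5857637/6 ≈ 9.7627e+5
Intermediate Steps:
X(b) = ⅙ (X(b) = -⅙*(-1) = ⅙)
Q(h) = -6 + h
D = 35/6 (D = -(-6 + ⅙) = -1*(-35/6) = 35/6 ≈ 5.8333)
D + ((9 + 23)*(-35 - 41) - 117)*(-194 - 189) = 35/6 + ((9 + 23)*(-35 - 41) - 117)*(-194 - 189) = 35/6 + (32*(-76) - 117)*(-383) = 35/6 + (-2432 - 117)*(-383) = 35/6 - 2549*(-383) = 35/6 + 976267 = 5857637/6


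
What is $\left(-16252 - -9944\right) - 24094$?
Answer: $-30402$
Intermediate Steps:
$\left(-16252 - -9944\right) - 24094 = \left(-16252 + 9944\right) - 24094 = -6308 - 24094 = -30402$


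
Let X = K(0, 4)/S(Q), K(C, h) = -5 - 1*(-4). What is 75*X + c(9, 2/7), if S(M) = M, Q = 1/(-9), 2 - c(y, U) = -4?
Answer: 681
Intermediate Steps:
c(y, U) = 6 (c(y, U) = 2 - 1*(-4) = 2 + 4 = 6)
Q = -⅑ ≈ -0.11111
K(C, h) = -1 (K(C, h) = -5 + 4 = -1)
X = 9 (X = -1/(-⅑) = -1*(-9) = 9)
75*X + c(9, 2/7) = 75*9 + 6 = 675 + 6 = 681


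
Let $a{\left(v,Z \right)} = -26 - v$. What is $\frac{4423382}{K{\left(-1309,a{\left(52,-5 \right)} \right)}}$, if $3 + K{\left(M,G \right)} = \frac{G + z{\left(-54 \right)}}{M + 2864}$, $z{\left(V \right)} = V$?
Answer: $- \frac{6878359010}{4797} \approx -1.4339 \cdot 10^{6}$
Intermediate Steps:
$K{\left(M,G \right)} = -3 + \frac{-54 + G}{2864 + M}$ ($K{\left(M,G \right)} = -3 + \frac{G - 54}{M + 2864} = -3 + \frac{-54 + G}{2864 + M}$)
$\frac{4423382}{K{\left(-1309,a{\left(52,-5 \right)} \right)}} = \frac{4423382}{\frac{1}{2864 - 1309} \left(-8646 - 78 - -3927\right)} = \frac{4423382}{\frac{1}{1555} \left(-8646 - 78 + 3927\right)} = \frac{4423382}{\frac{1}{1555} \left(-4797\right)} = \frac{4423382}{- \frac{4797}{1555}} = 4423382 \left(- \frac{1555}{4797}\right) = - \frac{6878359010}{4797}$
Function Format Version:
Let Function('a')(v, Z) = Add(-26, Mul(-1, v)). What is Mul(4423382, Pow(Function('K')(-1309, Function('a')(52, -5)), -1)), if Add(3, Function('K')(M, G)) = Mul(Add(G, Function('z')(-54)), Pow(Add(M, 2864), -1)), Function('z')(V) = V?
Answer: Rational(-6878359010, 4797) ≈ -1.4339e+6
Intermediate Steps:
Function('K')(M, G) = Add(-3, Mul(Pow(Add(2864, M), -1), Add(-54, G))) (Function('K')(M, G) = Add(-3, Mul(Add(G, -54), Pow(Add(M, 2864), -1))) = Add(-3, Mul(Add(-54, G), Pow(Add(2864, M), -1))) = Add(-3, Mul(Pow(Add(2864, M), -1), Add(-54, G))))
Mul(4423382, Pow(Function('K')(-1309, Function('a')(52, -5)), -1)) = Mul(4423382, Pow(Mul(Pow(Add(2864, -1309), -1), Add(-8646, Add(-26, Mul(-1, 52)), Mul(-3, -1309))), -1)) = Mul(4423382, Pow(Mul(Pow(1555, -1), Add(-8646, Add(-26, -52), 3927)), -1)) = Mul(4423382, Pow(Mul(Rational(1, 1555), Add(-8646, -78, 3927)), -1)) = Mul(4423382, Pow(Mul(Rational(1, 1555), -4797), -1)) = Mul(4423382, Pow(Rational(-4797, 1555), -1)) = Mul(4423382, Rational(-1555, 4797)) = Rational(-6878359010, 4797)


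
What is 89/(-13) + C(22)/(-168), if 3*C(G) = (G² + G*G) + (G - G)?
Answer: -7180/819 ≈ -8.7668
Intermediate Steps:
C(G) = 2*G²/3 (C(G) = ((G² + G*G) + (G - G))/3 = ((G² + G²) + 0)/3 = (2*G² + 0)/3 = (2*G²)/3 = 2*G²/3)
89/(-13) + C(22)/(-168) = 89/(-13) + ((⅔)*22²)/(-168) = 89*(-1/13) + ((⅔)*484)*(-1/168) = -89/13 + (968/3)*(-1/168) = -89/13 - 121/63 = -7180/819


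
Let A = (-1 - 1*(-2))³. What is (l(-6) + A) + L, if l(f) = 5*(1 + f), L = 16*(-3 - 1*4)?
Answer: -136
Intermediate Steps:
L = -112 (L = 16*(-3 - 4) = 16*(-7) = -112)
A = 1 (A = (-1 + 2)³ = 1³ = 1)
l(f) = 5 + 5*f
(l(-6) + A) + L = ((5 + 5*(-6)) + 1) - 112 = ((5 - 30) + 1) - 112 = (-25 + 1) - 112 = -24 - 112 = -136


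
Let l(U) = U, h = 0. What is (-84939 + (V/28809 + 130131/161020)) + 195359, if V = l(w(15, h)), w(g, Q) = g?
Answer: 1760215902869/15940980 ≈ 1.1042e+5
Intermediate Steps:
V = 15
(-84939 + (V/28809 + 130131/161020)) + 195359 = (-84939 + (15/28809 + 130131/161020)) + 195359 = (-84939 + (15*(1/28809) + 130131*(1/161020))) + 195359 = (-84939 + (5/9603 + 130131/161020)) + 195359 = (-84939 + 12891269/15940980) + 195359 = -1353998008951/15940980 + 195359 = 1760215902869/15940980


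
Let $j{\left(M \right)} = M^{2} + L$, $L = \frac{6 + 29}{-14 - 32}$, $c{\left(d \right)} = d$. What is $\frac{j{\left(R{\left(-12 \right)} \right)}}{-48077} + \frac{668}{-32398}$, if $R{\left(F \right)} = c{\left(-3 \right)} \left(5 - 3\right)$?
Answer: $- \frac{4580321}{214519574} \approx -0.021352$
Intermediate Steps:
$L = - \frac{35}{46}$ ($L = \frac{35}{-46} = 35 \left(- \frac{1}{46}\right) = - \frac{35}{46} \approx -0.76087$)
$R{\left(F \right)} = -6$ ($R{\left(F \right)} = - 3 \left(5 - 3\right) = \left(-3\right) 2 = -6$)
$j{\left(M \right)} = - \frac{35}{46} + M^{2}$ ($j{\left(M \right)} = M^{2} - \frac{35}{46} = - \frac{35}{46} + M^{2}$)
$\frac{j{\left(R{\left(-12 \right)} \right)}}{-48077} + \frac{668}{-32398} = \frac{- \frac{35}{46} + \left(-6\right)^{2}}{-48077} + \frac{668}{-32398} = \left(- \frac{35}{46} + 36\right) \left(- \frac{1}{48077}\right) + 668 \left(- \frac{1}{32398}\right) = \frac{1621}{46} \left(- \frac{1}{48077}\right) - \frac{2}{97} = - \frac{1621}{2211542} - \frac{2}{97} = - \frac{4580321}{214519574}$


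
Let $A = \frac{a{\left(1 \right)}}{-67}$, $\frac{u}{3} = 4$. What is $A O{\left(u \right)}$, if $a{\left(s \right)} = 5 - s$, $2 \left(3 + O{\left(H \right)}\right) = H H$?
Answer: $- \frac{276}{67} \approx -4.1194$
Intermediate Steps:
$u = 12$ ($u = 3 \cdot 4 = 12$)
$O{\left(H \right)} = -3 + \frac{H^{2}}{2}$ ($O{\left(H \right)} = -3 + \frac{H H}{2} = -3 + \frac{H^{2}}{2}$)
$A = - \frac{4}{67}$ ($A = \frac{5 - 1}{-67} = \left(5 - 1\right) \left(- \frac{1}{67}\right) = 4 \left(- \frac{1}{67}\right) = - \frac{4}{67} \approx -0.059702$)
$A O{\left(u \right)} = - \frac{4 \left(-3 + \frac{12^{2}}{2}\right)}{67} = - \frac{4 \left(-3 + \frac{1}{2} \cdot 144\right)}{67} = - \frac{4 \left(-3 + 72\right)}{67} = \left(- \frac{4}{67}\right) 69 = - \frac{276}{67}$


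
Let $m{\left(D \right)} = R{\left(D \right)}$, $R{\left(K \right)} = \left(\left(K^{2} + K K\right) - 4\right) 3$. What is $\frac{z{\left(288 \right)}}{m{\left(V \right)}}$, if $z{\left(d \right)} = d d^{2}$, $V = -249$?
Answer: $\frac{3981312}{61999} \approx 64.216$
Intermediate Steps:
$z{\left(d \right)} = d^{3}$
$R{\left(K \right)} = -12 + 6 K^{2}$ ($R{\left(K \right)} = \left(\left(K^{2} + K^{2}\right) - 4\right) 3 = \left(2 K^{2} - 4\right) 3 = \left(-4 + 2 K^{2}\right) 3 = -12 + 6 K^{2}$)
$m{\left(D \right)} = -12 + 6 D^{2}$
$\frac{z{\left(288 \right)}}{m{\left(V \right)}} = \frac{288^{3}}{-12 + 6 \left(-249\right)^{2}} = \frac{23887872}{-12 + 6 \cdot 62001} = \frac{23887872}{-12 + 372006} = \frac{23887872}{371994} = 23887872 \cdot \frac{1}{371994} = \frac{3981312}{61999}$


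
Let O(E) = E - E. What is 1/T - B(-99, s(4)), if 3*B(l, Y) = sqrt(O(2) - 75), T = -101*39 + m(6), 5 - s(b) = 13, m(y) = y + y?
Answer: -1/3927 - 5*I*sqrt(3)/3 ≈ -0.00025465 - 2.8868*I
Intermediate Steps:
m(y) = 2*y
s(b) = -8 (s(b) = 5 - 1*13 = 5 - 13 = -8)
O(E) = 0
T = -3927 (T = -101*39 + 2*6 = -3939 + 12 = -3927)
B(l, Y) = 5*I*sqrt(3)/3 (B(l, Y) = sqrt(0 - 75)/3 = sqrt(-75)/3 = (5*I*sqrt(3))/3 = 5*I*sqrt(3)/3)
1/T - B(-99, s(4)) = 1/(-3927) - 5*I*sqrt(3)/3 = -1/3927 - 5*I*sqrt(3)/3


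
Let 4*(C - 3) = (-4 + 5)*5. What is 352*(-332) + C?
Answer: -467439/4 ≈ -1.1686e+5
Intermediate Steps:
C = 17/4 (C = 3 + ((-4 + 5)*5)/4 = 3 + (1*5)/4 = 3 + (1/4)*5 = 3 + 5/4 = 17/4 ≈ 4.2500)
352*(-332) + C = 352*(-332) + 17/4 = -116864 + 17/4 = -467439/4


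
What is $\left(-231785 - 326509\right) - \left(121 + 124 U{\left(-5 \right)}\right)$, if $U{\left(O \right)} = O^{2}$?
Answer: $-561515$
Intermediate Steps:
$\left(-231785 - 326509\right) - \left(121 + 124 U{\left(-5 \right)}\right) = \left(-231785 - 326509\right) - \left(121 + 124 \left(-5\right)^{2}\right) = -558294 - 3221 = -561515$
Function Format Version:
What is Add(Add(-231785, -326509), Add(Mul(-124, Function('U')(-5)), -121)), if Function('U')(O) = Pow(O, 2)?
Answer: -561515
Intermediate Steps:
Add(Add(-231785, -326509), Add(Mul(-124, Function('U')(-5)), -121)) = Add(Add(-231785, -326509), Add(Mul(-124, Pow(-5, 2)), -121)) = Add(-558294, Add(Mul(-124, 25), -121)) = Add(-558294, Add(-3100, -121)) = Add(-558294, -3221) = -561515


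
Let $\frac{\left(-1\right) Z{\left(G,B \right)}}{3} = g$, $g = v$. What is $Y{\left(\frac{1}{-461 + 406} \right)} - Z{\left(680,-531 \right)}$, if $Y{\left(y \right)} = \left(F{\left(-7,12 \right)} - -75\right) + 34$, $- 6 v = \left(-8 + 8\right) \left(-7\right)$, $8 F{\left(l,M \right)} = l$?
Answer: $\frac{865}{8} \approx 108.13$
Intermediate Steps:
$F{\left(l,M \right)} = \frac{l}{8}$
$v = 0$ ($v = - \frac{\left(-8 + 8\right) \left(-7\right)}{6} = - \frac{0 \left(-7\right)}{6} = \left(- \frac{1}{6}\right) 0 = 0$)
$g = 0$
$Z{\left(G,B \right)} = 0$ ($Z{\left(G,B \right)} = \left(-3\right) 0 = 0$)
$Y{\left(y \right)} = \frac{865}{8}$ ($Y{\left(y \right)} = \left(\frac{1}{8} \left(-7\right) - -75\right) + 34 = \left(- \frac{7}{8} + 75\right) + 34 = \frac{593}{8} + 34 = \frac{865}{8}$)
$Y{\left(\frac{1}{-461 + 406} \right)} - Z{\left(680,-531 \right)} = \frac{865}{8} - 0 = \frac{865}{8} + 0 = \frac{865}{8}$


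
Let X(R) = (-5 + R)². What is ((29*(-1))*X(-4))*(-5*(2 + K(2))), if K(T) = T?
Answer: 46980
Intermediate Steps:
((29*(-1))*X(-4))*(-5*(2 + K(2))) = ((29*(-1))*(-5 - 4)²)*(-5*(2 + 2)) = (-29*(-9)²)*(-5*4) = -29*81*(-20) = -2349*(-20) = 46980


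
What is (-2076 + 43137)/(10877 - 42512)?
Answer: -13687/10545 ≈ -1.2980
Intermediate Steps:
(-2076 + 43137)/(10877 - 42512) = 41061/(-31635) = 41061*(-1/31635) = -13687/10545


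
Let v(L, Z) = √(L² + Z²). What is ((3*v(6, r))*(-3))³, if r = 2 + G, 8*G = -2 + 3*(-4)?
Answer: -420633*√577/64 ≈ -1.5787e+5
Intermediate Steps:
G = -7/4 (G = (-2 + 3*(-4))/8 = (-2 - 12)/8 = (⅛)*(-14) = -7/4 ≈ -1.7500)
r = ¼ (r = 2 - 7/4 = ¼ ≈ 0.25000)
((3*v(6, r))*(-3))³ = ((3*√(6² + (¼)²))*(-3))³ = ((3*√(36 + 1/16))*(-3))³ = ((3*√(577/16))*(-3))³ = ((3*(√577/4))*(-3))³ = ((3*√577/4)*(-3))³ = (-9*√577/4)³ = -420633*√577/64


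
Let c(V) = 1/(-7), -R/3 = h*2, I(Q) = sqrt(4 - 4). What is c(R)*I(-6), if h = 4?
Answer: 0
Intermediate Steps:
I(Q) = 0 (I(Q) = sqrt(0) = 0)
R = -24 (R = -12*2 = -3*8 = -24)
c(V) = -1/7 (c(V) = 1*(-1/7) = -1/7)
c(R)*I(-6) = -1/7*0 = 0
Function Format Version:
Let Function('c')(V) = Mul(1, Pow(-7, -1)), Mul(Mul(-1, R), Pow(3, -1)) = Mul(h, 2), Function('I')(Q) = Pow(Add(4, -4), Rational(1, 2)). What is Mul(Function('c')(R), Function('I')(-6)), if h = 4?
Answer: 0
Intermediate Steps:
Function('I')(Q) = 0 (Function('I')(Q) = Pow(0, Rational(1, 2)) = 0)
R = -24 (R = Mul(-3, Mul(4, 2)) = Mul(-3, 8) = -24)
Function('c')(V) = Rational(-1, 7) (Function('c')(V) = Mul(1, Rational(-1, 7)) = Rational(-1, 7))
Mul(Function('c')(R), Function('I')(-6)) = Mul(Rational(-1, 7), 0) = 0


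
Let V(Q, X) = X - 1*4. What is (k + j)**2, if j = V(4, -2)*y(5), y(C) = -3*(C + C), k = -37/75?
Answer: 181252369/5625 ≈ 32223.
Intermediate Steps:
k = -37/75 (k = -37*1/75 = -37/75 ≈ -0.49333)
V(Q, X) = -4 + X (V(Q, X) = X - 4 = -4 + X)
y(C) = -6*C
j = 180 (j = (-4 - 2)*(-6*5) = -6*(-30) = 180)
(k + j)**2 = (-37/75 + 180)**2 = (13463/75)**2 = 181252369/5625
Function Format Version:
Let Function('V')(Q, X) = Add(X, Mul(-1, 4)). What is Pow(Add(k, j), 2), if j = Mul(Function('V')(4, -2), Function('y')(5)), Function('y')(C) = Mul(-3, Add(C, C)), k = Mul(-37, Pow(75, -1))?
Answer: Rational(181252369, 5625) ≈ 32223.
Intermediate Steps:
k = Rational(-37, 75) (k = Mul(-37, Rational(1, 75)) = Rational(-37, 75) ≈ -0.49333)
Function('V')(Q, X) = Add(-4, X) (Function('V')(Q, X) = Add(X, -4) = Add(-4, X))
Function('y')(C) = Mul(-6, C) (Function('y')(C) = Mul(-3, Mul(2, C)) = Mul(-6, C))
j = 180 (j = Mul(Add(-4, -2), Mul(-6, 5)) = Mul(-6, -30) = 180)
Pow(Add(k, j), 2) = Pow(Add(Rational(-37, 75), 180), 2) = Pow(Rational(13463, 75), 2) = Rational(181252369, 5625)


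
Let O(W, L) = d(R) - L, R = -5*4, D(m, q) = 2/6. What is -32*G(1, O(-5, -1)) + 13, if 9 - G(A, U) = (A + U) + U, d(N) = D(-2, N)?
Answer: -473/3 ≈ -157.67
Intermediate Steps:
D(m, q) = ⅓ (D(m, q) = 2*(⅙) = ⅓)
R = -20
d(N) = ⅓
O(W, L) = ⅓ - L
G(A, U) = 9 - A - 2*U (G(A, U) = 9 - ((A + U) + U) = 9 - (A + 2*U) = 9 + (-A - 2*U) = 9 - A - 2*U)
-32*G(1, O(-5, -1)) + 13 = -32*(9 - 1*1 - 2*(⅓ - 1*(-1))) + 13 = -32*(9 - 1 - 2*(⅓ + 1)) + 13 = -32*(9 - 1 - 2*4/3) + 13 = -32*(9 - 1 - 8/3) + 13 = -32*16/3 + 13 = -512/3 + 13 = -473/3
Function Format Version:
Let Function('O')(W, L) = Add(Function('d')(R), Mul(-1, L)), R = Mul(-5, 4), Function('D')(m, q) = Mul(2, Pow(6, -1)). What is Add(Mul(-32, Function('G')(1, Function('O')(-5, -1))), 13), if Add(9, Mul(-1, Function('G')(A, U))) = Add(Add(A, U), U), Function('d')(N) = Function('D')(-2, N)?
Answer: Rational(-473, 3) ≈ -157.67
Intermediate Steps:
Function('D')(m, q) = Rational(1, 3) (Function('D')(m, q) = Mul(2, Rational(1, 6)) = Rational(1, 3))
R = -20
Function('d')(N) = Rational(1, 3)
Function('O')(W, L) = Add(Rational(1, 3), Mul(-1, L))
Function('G')(A, U) = Add(9, Mul(-1, A), Mul(-2, U)) (Function('G')(A, U) = Add(9, Mul(-1, Add(Add(A, U), U))) = Add(9, Mul(-1, Add(A, Mul(2, U)))) = Add(9, Add(Mul(-1, A), Mul(-2, U))) = Add(9, Mul(-1, A), Mul(-2, U)))
Add(Mul(-32, Function('G')(1, Function('O')(-5, -1))), 13) = Add(Mul(-32, Add(9, Mul(-1, 1), Mul(-2, Add(Rational(1, 3), Mul(-1, -1))))), 13) = Add(Mul(-32, Add(9, -1, Mul(-2, Add(Rational(1, 3), 1)))), 13) = Add(Mul(-32, Add(9, -1, Mul(-2, Rational(4, 3)))), 13) = Add(Mul(-32, Add(9, -1, Rational(-8, 3))), 13) = Add(Mul(-32, Rational(16, 3)), 13) = Add(Rational(-512, 3), 13) = Rational(-473, 3)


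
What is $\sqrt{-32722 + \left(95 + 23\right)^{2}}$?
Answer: $i \sqrt{18798} \approx 137.11 i$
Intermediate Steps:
$\sqrt{-32722 + \left(95 + 23\right)^{2}} = \sqrt{-32722 + 118^{2}} = \sqrt{-32722 + 13924} = \sqrt{-18798} = i \sqrt{18798}$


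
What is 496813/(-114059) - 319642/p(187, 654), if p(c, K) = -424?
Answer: 18123699083/24180508 ≈ 749.52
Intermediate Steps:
496813/(-114059) - 319642/p(187, 654) = 496813/(-114059) - 319642/(-424) = 496813*(-1/114059) - 319642*(-1/424) = -496813/114059 + 159821/212 = 18123699083/24180508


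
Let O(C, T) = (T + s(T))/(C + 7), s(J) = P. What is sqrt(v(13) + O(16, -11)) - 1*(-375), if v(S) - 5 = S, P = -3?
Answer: 375 + 20*sqrt(23)/23 ≈ 379.17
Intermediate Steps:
s(J) = -3
O(C, T) = (-3 + T)/(7 + C) (O(C, T) = (T - 3)/(C + 7) = (-3 + T)/(7 + C))
v(S) = 5 + S
sqrt(v(13) + O(16, -11)) - 1*(-375) = sqrt((5 + 13) + (-3 - 11)/(7 + 16)) - 1*(-375) = sqrt(18 - 14/23) + 375 = sqrt(400/23) + 375 = 20*sqrt(23)/23 + 375 = 375 + 20*sqrt(23)/23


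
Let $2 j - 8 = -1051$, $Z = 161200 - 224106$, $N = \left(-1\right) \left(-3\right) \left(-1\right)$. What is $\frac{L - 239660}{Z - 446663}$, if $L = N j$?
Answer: $\frac{476191}{1019138} \approx 0.46725$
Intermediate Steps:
$N = -3$ ($N = 3 \left(-1\right) = -3$)
$Z = -62906$ ($Z = 161200 - 224106 = -62906$)
$j = - \frac{1043}{2}$ ($j = 4 + \frac{1}{2} \left(-1051\right) = 4 - \frac{1051}{2} = - \frac{1043}{2} \approx -521.5$)
$L = \frac{3129}{2}$ ($L = \left(-3\right) \left(- \frac{1043}{2}\right) = \frac{3129}{2} \approx 1564.5$)
$\frac{L - 239660}{Z - 446663} = \frac{\frac{3129}{2} - 239660}{-62906 - 446663} = - \frac{476191}{2 \left(-509569\right)} = \left(- \frac{476191}{2}\right) \left(- \frac{1}{509569}\right) = \frac{476191}{1019138}$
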